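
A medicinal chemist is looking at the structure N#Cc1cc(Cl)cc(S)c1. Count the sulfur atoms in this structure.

Scan the SMILES for S atoms (remember two-letter symbols like Cl and Br are single atoms).
Sulfur count: 1.

1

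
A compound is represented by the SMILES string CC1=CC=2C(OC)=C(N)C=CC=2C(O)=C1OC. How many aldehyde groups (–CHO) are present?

Scan the SMILES for the aldehyde motif — none present.
Groups that are present: 2 ether, 1 hydroxyl, 1 primary amine.

0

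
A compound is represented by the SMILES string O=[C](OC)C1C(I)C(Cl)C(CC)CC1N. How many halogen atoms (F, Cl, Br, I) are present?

Halogen atoms appear at heavy-atom positions 7, 9 (1×Cl, 1×I).
Other groups present: 1 ester, 1 primary amine.
Halogen count: 2.

2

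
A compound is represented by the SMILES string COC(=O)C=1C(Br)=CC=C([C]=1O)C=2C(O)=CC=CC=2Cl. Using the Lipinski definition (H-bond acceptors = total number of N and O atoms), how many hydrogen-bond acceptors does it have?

4

N atoms: 0; O atoms: 4.
Lipinski HBA = 0 + 4 = 4.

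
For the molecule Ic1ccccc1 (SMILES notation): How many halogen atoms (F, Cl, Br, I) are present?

1

Halogen atoms appear at heavy-atom position 1 (1×I).
Halogen count: 1.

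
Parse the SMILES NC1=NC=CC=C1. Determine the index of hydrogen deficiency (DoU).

Molecular formula: C5H6N2.
DoU = (2C + 2 + N − H − X) / 2, where X is the halogen count and O/S are ignored.
    = (2·5 + 2 + 2 − 6 − 0) / 2 = 8 / 2 = 4.

4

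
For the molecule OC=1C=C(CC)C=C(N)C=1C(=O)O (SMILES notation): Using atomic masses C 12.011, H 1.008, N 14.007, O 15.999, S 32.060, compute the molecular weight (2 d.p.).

181.19 g/mol

First, the molecular formula is C9H11NO3 (counting implicit H from valence).
  C: 9 × 12.011 = 108.099
  H: 11 × 1.008 = 11.088
  N: 1 × 14.007 = 14.007
  O: 3 × 15.999 = 47.997
Sum: 9×12.011 + 11×1.008 + 1×14.007 + 3×15.999 = 181.191 → 181.19 g/mol.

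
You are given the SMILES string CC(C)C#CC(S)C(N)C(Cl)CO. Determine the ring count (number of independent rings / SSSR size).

In SMILES, each pair of matching ring-closure digits denotes one ring-closing bond; the number of such bonds equals the number of independent rings.
Ring-closure bonds here: 0.

0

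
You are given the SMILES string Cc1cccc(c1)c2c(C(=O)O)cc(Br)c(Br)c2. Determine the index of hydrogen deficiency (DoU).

Molecular formula: C14H10Br2O2.
DoU = (2C + 2 + N − H − X) / 2, where X is the halogen count and O/S are ignored.
    = (2·14 + 2 + 0 − 10 − 2) / 2 = 18 / 2 = 9.

9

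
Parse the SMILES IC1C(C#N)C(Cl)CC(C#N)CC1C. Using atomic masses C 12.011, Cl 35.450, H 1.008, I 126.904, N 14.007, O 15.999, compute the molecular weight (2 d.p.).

322.57 g/mol

First, the molecular formula is C10H12ClIN2 (counting implicit H from valence).
  C: 10 × 12.011 = 120.110
  Cl: 1 × 35.450 = 35.450
  H: 12 × 1.008 = 12.096
  I: 1 × 126.904 = 126.904
  N: 2 × 14.007 = 28.014
Sum: 10×12.011 + 1×35.450 + 12×1.008 + 1×126.904 + 2×14.007 = 322.574 → 322.57 g/mol.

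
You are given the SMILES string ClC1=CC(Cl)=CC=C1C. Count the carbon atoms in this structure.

Count every carbon token in the SMILES (each C, including those in ring-closure positions and inside branches).
Carbon count: 7.

7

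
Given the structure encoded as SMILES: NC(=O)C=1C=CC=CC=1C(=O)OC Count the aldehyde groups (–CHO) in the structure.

Scan the SMILES for the aldehyde motif — none present.
Groups that are present: 1 amide, 1 ester.

0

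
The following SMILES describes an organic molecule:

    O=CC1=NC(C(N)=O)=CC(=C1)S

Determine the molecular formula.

C7H6N2O2S

Walk through each heavy atom and fill implicit hydrogens from standard valence (C 4, N 3, O 2, S 2, halogen 1):
  atom 1: O, bond orders sum to 2 (valence 2) → 0 H
  atom 2: C, bond orders sum to 3 (valence 4) → 1 H
  atom 3: C, bond orders sum to 4 (valence 4) → 0 H
  atom 4: N, bond orders sum to 3 (valence 3) → 0 H
  atom 5: C, bond orders sum to 4 (valence 4) → 0 H
  atom 6: C, bond orders sum to 4 (valence 4) → 0 H
  atom 7: N, bond orders sum to 1 (valence 3) → 2 H
  atom 8: O, bond orders sum to 2 (valence 2) → 0 H
  atom 9: C, bond orders sum to 3 (valence 4) → 1 H
  atom 10: C, bond orders sum to 4 (valence 4) → 0 H
  atom 11: C, bond orders sum to 3 (valence 4) → 1 H
  atom 12: S, bond orders sum to 1 (valence 2) → 1 H
Totals → C:7, H:6, N:2, O:2, S:1.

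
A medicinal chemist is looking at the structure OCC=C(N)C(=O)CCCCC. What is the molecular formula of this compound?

C9H17NO2

Walk through each heavy atom and fill implicit hydrogens from standard valence (C 4, N 3, O 2, S 2, halogen 1):
  atom 1: O, bond orders sum to 1 (valence 2) → 1 H
  atom 2: C, bond orders sum to 2 (valence 4) → 2 H
  atom 3: C, bond orders sum to 3 (valence 4) → 1 H
  atom 4: C, bond orders sum to 4 (valence 4) → 0 H
  atom 5: N, bond orders sum to 1 (valence 3) → 2 H
  atom 6: C, bond orders sum to 4 (valence 4) → 0 H
  atom 7: O, bond orders sum to 2 (valence 2) → 0 H
  atom 8: C, bond orders sum to 2 (valence 4) → 2 H
  atom 9: C, bond orders sum to 2 (valence 4) → 2 H
  atom 10: C, bond orders sum to 2 (valence 4) → 2 H
  atom 11: C, bond orders sum to 2 (valence 4) → 2 H
  atom 12: C, bond orders sum to 1 (valence 4) → 3 H
Totals → C:9, H:17, N:1, O:2.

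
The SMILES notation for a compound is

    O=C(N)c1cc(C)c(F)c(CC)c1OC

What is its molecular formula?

Walk through each heavy atom and fill implicit hydrogens from standard valence (C 4, N 3, O 2, S 2, halogen 1); for lowercase aromatic atoms, an aromatic c carries 1 H when it has two neighbours and 0 H with three, and aromatic n carries 0 H:
  atom 1: O, bond orders sum to 2 (valence 2) → 0 H
  atom 2: C, bond orders sum to 4 (valence 4) → 0 H
  atom 3: N, bond orders sum to 1 (valence 3) → 2 H
  atom 4: aromatic c, 3 neighbours → 0 H
  atom 5: aromatic c, 2 neighbours → 1 H
  atom 6: aromatic c, 3 neighbours → 0 H
  atom 7: C, bond orders sum to 1 (valence 4) → 3 H
  atom 8: aromatic c, 3 neighbours → 0 H
  atom 9: F (halogen, monovalent) → 0 H
  atom 10: aromatic c, 3 neighbours → 0 H
  atom 11: C, bond orders sum to 2 (valence 4) → 2 H
  atom 12: C, bond orders sum to 1 (valence 4) → 3 H
  atom 13: aromatic c, 3 neighbours → 0 H
  atom 14: O, bond orders sum to 2 (valence 2) → 0 H
  atom 15: C, bond orders sum to 1 (valence 4) → 3 H
Totals → C:11, H:14, F:1, N:1, O:2.
In Hill order: C11H14FNO2.

C11H14FNO2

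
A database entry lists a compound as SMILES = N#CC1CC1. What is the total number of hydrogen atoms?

5

Walk through each heavy atom and fill implicit hydrogens from standard valence (C 4, N 3, O 2, S 2, halogen 1):
  atom 1: N, bond orders sum to 3 (valence 3) → 0 H
  atom 2: C, bond orders sum to 4 (valence 4) → 0 H
  atom 3: C, bond orders sum to 3 (valence 4) → 1 H
  atom 4: C, bond orders sum to 2 (valence 4) → 2 H
  atom 5: C, bond orders sum to 2 (valence 4) → 2 H
Total hydrogens: 5.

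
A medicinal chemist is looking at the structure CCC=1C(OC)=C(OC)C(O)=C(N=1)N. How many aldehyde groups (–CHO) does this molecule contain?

0

Scan the SMILES for the aldehyde motif — none present.
Groups that are present: 2 ether, 1 hydroxyl, 1 primary amine.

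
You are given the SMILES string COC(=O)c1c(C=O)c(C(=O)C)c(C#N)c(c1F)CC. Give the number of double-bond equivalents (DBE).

9

Molecular formula: C14H12FNO4.
DoU = (2C + 2 + N − H − X) / 2, where X is the halogen count and O/S are ignored.
    = (2·14 + 2 + 1 − 12 − 1) / 2 = 18 / 2 = 9.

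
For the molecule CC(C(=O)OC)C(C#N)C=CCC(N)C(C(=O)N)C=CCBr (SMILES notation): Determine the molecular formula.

C15H22BrN3O3

Walk through each heavy atom and fill implicit hydrogens from standard valence (C 4, N 3, O 2, S 2, halogen 1):
  atom 1: C, bond orders sum to 1 (valence 4) → 3 H
  atom 2: C, bond orders sum to 3 (valence 4) → 1 H
  atom 3: C, bond orders sum to 4 (valence 4) → 0 H
  atom 4: O, bond orders sum to 2 (valence 2) → 0 H
  atom 5: O, bond orders sum to 2 (valence 2) → 0 H
  atom 6: C, bond orders sum to 1 (valence 4) → 3 H
  atom 7: C, bond orders sum to 3 (valence 4) → 1 H
  atom 8: C, bond orders sum to 4 (valence 4) → 0 H
  atom 9: N, bond orders sum to 3 (valence 3) → 0 H
  atom 10: C, bond orders sum to 3 (valence 4) → 1 H
  atom 11: C, bond orders sum to 3 (valence 4) → 1 H
  atom 12: C, bond orders sum to 2 (valence 4) → 2 H
  atom 13: C, bond orders sum to 3 (valence 4) → 1 H
  atom 14: N, bond orders sum to 1 (valence 3) → 2 H
  atom 15: C, bond orders sum to 3 (valence 4) → 1 H
  atom 16: C, bond orders sum to 4 (valence 4) → 0 H
  atom 17: O, bond orders sum to 2 (valence 2) → 0 H
  atom 18: N, bond orders sum to 1 (valence 3) → 2 H
  atom 19: C, bond orders sum to 3 (valence 4) → 1 H
  atom 20: C, bond orders sum to 3 (valence 4) → 1 H
  atom 21: C, bond orders sum to 2 (valence 4) → 2 H
  atom 22: Br (halogen, monovalent) → 0 H
Totals → C:15, H:22, Br:1, N:3, O:3.
In Hill order: C15H22BrN3O3.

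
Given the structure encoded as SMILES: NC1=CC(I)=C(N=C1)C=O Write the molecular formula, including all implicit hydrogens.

C6H5IN2O

Walk through each heavy atom and fill implicit hydrogens from standard valence (C 4, N 3, O 2, S 2, halogen 1):
  atom 1: N, bond orders sum to 1 (valence 3) → 2 H
  atom 2: C, bond orders sum to 4 (valence 4) → 0 H
  atom 3: C, bond orders sum to 3 (valence 4) → 1 H
  atom 4: C, bond orders sum to 4 (valence 4) → 0 H
  atom 5: I (halogen, monovalent) → 0 H
  atom 6: C, bond orders sum to 4 (valence 4) → 0 H
  atom 7: N, bond orders sum to 3 (valence 3) → 0 H
  atom 8: C, bond orders sum to 3 (valence 4) → 1 H
  atom 9: C, bond orders sum to 3 (valence 4) → 1 H
  atom 10: O, bond orders sum to 2 (valence 2) → 0 H
Totals → C:6, H:5, I:1, N:2, O:1.
In Hill order: C6H5IN2O.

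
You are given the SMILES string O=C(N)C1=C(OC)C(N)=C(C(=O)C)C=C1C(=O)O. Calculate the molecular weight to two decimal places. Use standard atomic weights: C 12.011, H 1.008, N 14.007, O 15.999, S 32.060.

First, the molecular formula is C11H12N2O5 (counting implicit H from valence).
  C: 11 × 12.011 = 132.121
  H: 12 × 1.008 = 12.096
  N: 2 × 14.007 = 28.014
  O: 5 × 15.999 = 79.995
Sum: 11×12.011 + 12×1.008 + 2×14.007 + 5×15.999 = 252.226 → 252.23 g/mol.

252.23 g/mol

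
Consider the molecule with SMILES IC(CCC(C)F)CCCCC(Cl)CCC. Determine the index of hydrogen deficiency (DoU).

Degree of unsaturation = (number of rings) + (number of π bonds).
Ring closures in the SMILES: 0.
π bonds: none → 0 DoU from unsaturation.
Total DoU = 0 + 0 = 0.

0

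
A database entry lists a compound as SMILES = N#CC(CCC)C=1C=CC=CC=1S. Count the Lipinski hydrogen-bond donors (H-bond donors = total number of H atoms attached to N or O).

Donors: find every N or O and count the H atoms it carries.
  atom 1 (N): bond orders sum to 3 → 0 H
Lipinski HBD = 0.

0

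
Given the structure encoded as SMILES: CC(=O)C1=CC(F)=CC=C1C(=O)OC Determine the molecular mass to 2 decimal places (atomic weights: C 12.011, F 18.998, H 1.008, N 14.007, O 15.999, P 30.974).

196.18 g/mol

First, the molecular formula is C10H9FO3 (counting implicit H from valence).
  C: 10 × 12.011 = 120.110
  F: 1 × 18.998 = 18.998
  H: 9 × 1.008 = 9.072
  O: 3 × 15.999 = 47.997
Sum: 10×12.011 + 1×18.998 + 9×1.008 + 3×15.999 = 196.177 → 196.18 g/mol.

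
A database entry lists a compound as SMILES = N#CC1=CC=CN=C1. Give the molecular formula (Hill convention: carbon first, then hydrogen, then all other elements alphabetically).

C6H4N2

Walk through each heavy atom and fill implicit hydrogens from standard valence (C 4, N 3, O 2, S 2, halogen 1):
  atom 1: N, bond orders sum to 3 (valence 3) → 0 H
  atom 2: C, bond orders sum to 4 (valence 4) → 0 H
  atom 3: C, bond orders sum to 4 (valence 4) → 0 H
  atom 4: C, bond orders sum to 3 (valence 4) → 1 H
  atom 5: C, bond orders sum to 3 (valence 4) → 1 H
  atom 6: C, bond orders sum to 3 (valence 4) → 1 H
  atom 7: N, bond orders sum to 3 (valence 3) → 0 H
  atom 8: C, bond orders sum to 3 (valence 4) → 1 H
Totals → C:6, H:4, N:2.
In Hill order: C6H4N2.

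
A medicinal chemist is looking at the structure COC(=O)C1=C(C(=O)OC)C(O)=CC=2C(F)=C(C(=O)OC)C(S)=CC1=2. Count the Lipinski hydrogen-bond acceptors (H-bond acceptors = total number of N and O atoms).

N atoms: 0; O atoms: 7.
Lipinski HBA = 0 + 7 = 7.

7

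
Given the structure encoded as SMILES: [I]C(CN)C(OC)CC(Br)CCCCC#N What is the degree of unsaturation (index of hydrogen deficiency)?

2

Molecular formula: C11H20BrIN2O.
DoU = (2C + 2 + N − H − X) / 2, where X is the halogen count and O/S are ignored.
    = (2·11 + 2 + 2 − 20 − 2) / 2 = 4 / 2 = 2.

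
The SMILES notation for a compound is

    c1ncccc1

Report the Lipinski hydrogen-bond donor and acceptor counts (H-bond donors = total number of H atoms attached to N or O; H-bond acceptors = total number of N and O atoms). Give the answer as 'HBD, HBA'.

Donors: find every N or O and count the H atoms it carries.
  atom 2 (N): bond orders sum to 3 → 0 H
Lipinski HBD = 0.
Acceptors: N atoms = 1, O atoms = 0 → HBA = 1.

0, 1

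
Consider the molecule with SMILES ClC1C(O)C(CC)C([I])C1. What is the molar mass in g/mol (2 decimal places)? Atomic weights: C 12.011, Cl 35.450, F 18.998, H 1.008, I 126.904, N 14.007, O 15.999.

274.53 g/mol

First, the molecular formula is C7H12ClIO (counting implicit H from valence).
  C: 7 × 12.011 = 84.077
  Cl: 1 × 35.450 = 35.450
  H: 12 × 1.008 = 12.096
  I: 1 × 126.904 = 126.904
  O: 1 × 15.999 = 15.999
Sum: 7×12.011 + 1×35.450 + 12×1.008 + 1×126.904 + 1×15.999 = 274.526 → 274.53 g/mol.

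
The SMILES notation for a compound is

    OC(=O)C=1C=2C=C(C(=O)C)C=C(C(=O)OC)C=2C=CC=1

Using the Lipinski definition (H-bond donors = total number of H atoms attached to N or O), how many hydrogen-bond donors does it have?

1

Donors: find every N or O and count the H atoms it carries.
  atom 1 (O): bond orders sum to 1 → 1 H
  atom 3 (O): bond orders sum to 2 → 0 H
  atom 9 (O): bond orders sum to 2 → 0 H
  atom 14 (O): bond orders sum to 2 → 0 H
  atom 15 (O): bond orders sum to 2 → 0 H
Lipinski HBD = 1.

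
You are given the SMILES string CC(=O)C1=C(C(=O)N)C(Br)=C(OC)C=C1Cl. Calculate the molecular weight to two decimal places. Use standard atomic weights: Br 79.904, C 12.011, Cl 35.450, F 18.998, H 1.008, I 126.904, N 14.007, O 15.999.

306.54 g/mol

First, the molecular formula is C10H9BrClNO3 (counting implicit H from valence).
  Br: 1 × 79.904 = 79.904
  C: 10 × 12.011 = 120.110
  Cl: 1 × 35.450 = 35.450
  H: 9 × 1.008 = 9.072
  N: 1 × 14.007 = 14.007
  O: 3 × 15.999 = 47.997
Sum: 1×79.904 + 10×12.011 + 1×35.450 + 9×1.008 + 1×14.007 + 3×15.999 = 306.540 → 306.54 g/mol.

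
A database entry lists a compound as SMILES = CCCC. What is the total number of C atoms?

4

Count every carbon token in the SMILES (each C, including those in ring-closure positions and inside branches).
Carbon count: 4.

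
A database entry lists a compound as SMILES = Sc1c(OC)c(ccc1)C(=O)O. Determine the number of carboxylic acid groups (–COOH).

1

The carboxylic acid motif appears at heavy-atom position 10 in the SMILES.
Other groups present: 1 ether, 1 thiol.
Carboxylic acid count: 1.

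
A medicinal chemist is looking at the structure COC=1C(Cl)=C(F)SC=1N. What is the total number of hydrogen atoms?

Walk through each heavy atom and fill implicit hydrogens from standard valence (C 4, N 3, O 2, S 2, halogen 1):
  atom 1: C, bond orders sum to 1 (valence 4) → 3 H
  atom 2: O, bond orders sum to 2 (valence 2) → 0 H
  atom 3: C, bond orders sum to 4 (valence 4) → 0 H
  atom 4: C, bond orders sum to 4 (valence 4) → 0 H
  atom 5: Cl (halogen, monovalent) → 0 H
  atom 6: C, bond orders sum to 4 (valence 4) → 0 H
  atom 7: F (halogen, monovalent) → 0 H
  atom 8: S, bond orders sum to 2 (valence 2) → 0 H
  atom 9: C, bond orders sum to 4 (valence 4) → 0 H
  atom 10: N, bond orders sum to 1 (valence 3) → 2 H
Total hydrogens: 5.

5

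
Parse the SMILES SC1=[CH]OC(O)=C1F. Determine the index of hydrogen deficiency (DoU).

Molecular formula: C4H3FO2S.
DoU = (2C + 2 + N − H − X) / 2, where X is the halogen count and O/S are ignored.
    = (2·4 + 2 + 0 − 3 − 1) / 2 = 6 / 2 = 3.

3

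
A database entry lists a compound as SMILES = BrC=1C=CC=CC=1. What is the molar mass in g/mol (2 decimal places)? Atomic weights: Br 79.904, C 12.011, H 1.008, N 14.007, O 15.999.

157.01 g/mol

First, the molecular formula is C6H5Br (counting implicit H from valence).
  Br: 1 × 79.904 = 79.904
  C: 6 × 12.011 = 72.066
  H: 5 × 1.008 = 5.040
Sum: 1×79.904 + 6×12.011 + 5×1.008 = 157.010 → 157.01 g/mol.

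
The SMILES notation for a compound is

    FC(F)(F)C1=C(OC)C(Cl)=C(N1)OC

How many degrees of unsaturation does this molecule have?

3

Molecular formula: C7H7ClF3NO2.
DoU = (2C + 2 + N − H − X) / 2, where X is the halogen count and O/S are ignored.
    = (2·7 + 2 + 1 − 7 − 4) / 2 = 6 / 2 = 3.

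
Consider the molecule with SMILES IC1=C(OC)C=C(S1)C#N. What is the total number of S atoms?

Scan the SMILES for S atoms (remember two-letter symbols like Cl and Br are single atoms).
Sulfur count: 1.

1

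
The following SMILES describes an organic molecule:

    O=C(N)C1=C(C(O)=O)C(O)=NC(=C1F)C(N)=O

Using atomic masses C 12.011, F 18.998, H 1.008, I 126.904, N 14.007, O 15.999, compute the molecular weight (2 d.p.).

243.15 g/mol

First, the molecular formula is C8H6FN3O5 (counting implicit H from valence).
  C: 8 × 12.011 = 96.088
  F: 1 × 18.998 = 18.998
  H: 6 × 1.008 = 6.048
  N: 3 × 14.007 = 42.021
  O: 5 × 15.999 = 79.995
Sum: 8×12.011 + 1×18.998 + 6×1.008 + 3×14.007 + 5×15.999 = 243.150 → 243.15 g/mol.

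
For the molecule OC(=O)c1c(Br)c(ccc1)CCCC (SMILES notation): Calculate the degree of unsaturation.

Molecular formula: C11H13BrO2.
DoU = (2C + 2 + N − H − X) / 2, where X is the halogen count and O/S are ignored.
    = (2·11 + 2 + 0 − 13 − 1) / 2 = 10 / 2 = 5.

5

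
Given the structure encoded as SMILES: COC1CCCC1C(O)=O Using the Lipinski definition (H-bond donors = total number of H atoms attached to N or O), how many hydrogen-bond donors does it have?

1

Donors: find every N or O and count the H atoms it carries.
  atom 2 (O): bond orders sum to 2 → 0 H
  atom 9 (O): bond orders sum to 1 → 1 H
  atom 10 (O): bond orders sum to 2 → 0 H
Lipinski HBD = 1.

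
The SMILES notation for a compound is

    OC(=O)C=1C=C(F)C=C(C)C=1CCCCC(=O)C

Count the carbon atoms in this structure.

14

Count every carbon token in the SMILES (each C, including those in ring-closure positions and inside branches).
Carbon count: 14.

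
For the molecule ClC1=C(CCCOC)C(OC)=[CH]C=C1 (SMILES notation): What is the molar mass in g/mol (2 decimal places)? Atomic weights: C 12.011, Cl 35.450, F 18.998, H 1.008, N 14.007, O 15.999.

First, the molecular formula is C11H15ClO2 (counting implicit H from valence).
  C: 11 × 12.011 = 132.121
  Cl: 1 × 35.450 = 35.450
  H: 15 × 1.008 = 15.120
  O: 2 × 15.999 = 31.998
Sum: 11×12.011 + 1×35.450 + 15×1.008 + 2×15.999 = 214.689 → 214.69 g/mol.

214.69 g/mol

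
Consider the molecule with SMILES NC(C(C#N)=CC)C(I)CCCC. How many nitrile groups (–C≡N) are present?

The nitrile motif appears at heavy-atom position 4 in the SMILES.
Other groups present: 1 alkene, 1 primary amine.
Nitrile count: 1.

1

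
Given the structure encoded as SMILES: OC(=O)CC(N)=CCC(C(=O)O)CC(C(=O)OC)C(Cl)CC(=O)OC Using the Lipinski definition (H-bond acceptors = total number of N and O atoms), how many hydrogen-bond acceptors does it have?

9

N atoms: 1; O atoms: 8.
Lipinski HBA = 1 + 8 = 9.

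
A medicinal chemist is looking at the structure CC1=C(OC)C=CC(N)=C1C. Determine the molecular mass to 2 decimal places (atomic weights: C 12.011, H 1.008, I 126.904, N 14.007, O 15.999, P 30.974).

151.21 g/mol

First, the molecular formula is C9H13NO (counting implicit H from valence).
  C: 9 × 12.011 = 108.099
  H: 13 × 1.008 = 13.104
  N: 1 × 14.007 = 14.007
  O: 1 × 15.999 = 15.999
Sum: 9×12.011 + 13×1.008 + 1×14.007 + 1×15.999 = 151.209 → 151.21 g/mol.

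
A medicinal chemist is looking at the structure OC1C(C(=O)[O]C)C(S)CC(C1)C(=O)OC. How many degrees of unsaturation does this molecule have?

3

Degree of unsaturation = (number of rings) + (number of π bonds).
Ring closures in the SMILES: 1.
π bonds: 2 double bonds (each 1 DoU) → 2 DoU from unsaturation.
Total DoU = 1 + 2 = 3.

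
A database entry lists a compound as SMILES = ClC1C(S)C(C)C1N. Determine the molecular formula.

Walk through each heavy atom and fill implicit hydrogens from standard valence (C 4, N 3, O 2, S 2, halogen 1):
  atom 1: Cl (halogen, monovalent) → 0 H
  atom 2: C, bond orders sum to 3 (valence 4) → 1 H
  atom 3: C, bond orders sum to 3 (valence 4) → 1 H
  atom 4: S, bond orders sum to 1 (valence 2) → 1 H
  atom 5: C, bond orders sum to 3 (valence 4) → 1 H
  atom 6: C, bond orders sum to 1 (valence 4) → 3 H
  atom 7: C, bond orders sum to 3 (valence 4) → 1 H
  atom 8: N, bond orders sum to 1 (valence 3) → 2 H
Totals → C:5, H:10, Cl:1, N:1, S:1.

C5H10ClNS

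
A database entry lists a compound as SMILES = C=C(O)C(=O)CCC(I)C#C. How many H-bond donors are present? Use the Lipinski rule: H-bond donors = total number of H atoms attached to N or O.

Donors: find every N or O and count the H atoms it carries.
  atom 3 (O): bond orders sum to 1 → 1 H
  atom 5 (O): bond orders sum to 2 → 0 H
Lipinski HBD = 1.

1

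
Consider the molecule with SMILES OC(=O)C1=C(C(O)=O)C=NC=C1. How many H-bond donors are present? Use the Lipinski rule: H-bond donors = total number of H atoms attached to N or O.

Donors: find every N or O and count the H atoms it carries.
  atom 1 (O): bond orders sum to 1 → 1 H
  atom 3 (O): bond orders sum to 2 → 0 H
  atom 7 (O): bond orders sum to 1 → 1 H
  atom 8 (O): bond orders sum to 2 → 0 H
  atom 10 (N): bond orders sum to 3 → 0 H
Lipinski HBD = 2.

2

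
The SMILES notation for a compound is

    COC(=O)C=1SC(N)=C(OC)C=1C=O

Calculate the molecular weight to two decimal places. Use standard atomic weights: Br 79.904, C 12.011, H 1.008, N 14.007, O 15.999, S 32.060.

First, the molecular formula is C8H9NO4S (counting implicit H from valence).
  C: 8 × 12.011 = 96.088
  H: 9 × 1.008 = 9.072
  N: 1 × 14.007 = 14.007
  O: 4 × 15.999 = 63.996
  S: 1 × 32.060 = 32.060
Sum: 8×12.011 + 9×1.008 + 1×14.007 + 4×15.999 + 1×32.060 = 215.223 → 215.22 g/mol.

215.22 g/mol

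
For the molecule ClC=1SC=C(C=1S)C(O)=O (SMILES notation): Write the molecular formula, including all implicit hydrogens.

C5H3ClO2S2

Walk through each heavy atom and fill implicit hydrogens from standard valence (C 4, N 3, O 2, S 2, halogen 1):
  atom 1: Cl (halogen, monovalent) → 0 H
  atom 2: C, bond orders sum to 4 (valence 4) → 0 H
  atom 3: S, bond orders sum to 2 (valence 2) → 0 H
  atom 4: C, bond orders sum to 3 (valence 4) → 1 H
  atom 5: C, bond orders sum to 4 (valence 4) → 0 H
  atom 6: C, bond orders sum to 4 (valence 4) → 0 H
  atom 7: S, bond orders sum to 1 (valence 2) → 1 H
  atom 8: C, bond orders sum to 4 (valence 4) → 0 H
  atom 9: O, bond orders sum to 1 (valence 2) → 1 H
  atom 10: O, bond orders sum to 2 (valence 2) → 0 H
Totals → C:5, H:3, Cl:1, O:2, S:2.
In Hill order: C5H3ClO2S2.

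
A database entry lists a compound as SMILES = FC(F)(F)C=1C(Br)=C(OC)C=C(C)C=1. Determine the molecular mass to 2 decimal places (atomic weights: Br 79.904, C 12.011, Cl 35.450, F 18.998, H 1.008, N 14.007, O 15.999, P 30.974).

269.06 g/mol

First, the molecular formula is C9H8BrF3O (counting implicit H from valence).
  Br: 1 × 79.904 = 79.904
  C: 9 × 12.011 = 108.099
  F: 3 × 18.998 = 56.994
  H: 8 × 1.008 = 8.064
  O: 1 × 15.999 = 15.999
Sum: 1×79.904 + 9×12.011 + 3×18.998 + 8×1.008 + 1×15.999 = 269.060 → 269.06 g/mol.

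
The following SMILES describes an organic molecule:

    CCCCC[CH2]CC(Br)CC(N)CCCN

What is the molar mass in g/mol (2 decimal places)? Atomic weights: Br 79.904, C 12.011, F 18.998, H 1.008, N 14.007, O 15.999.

293.29 g/mol

First, the molecular formula is C13H29BrN2 (counting implicit H from valence).
  Br: 1 × 79.904 = 79.904
  C: 13 × 12.011 = 156.143
  H: 29 × 1.008 = 29.232
  N: 2 × 14.007 = 28.014
Sum: 1×79.904 + 13×12.011 + 29×1.008 + 2×14.007 = 293.293 → 293.29 g/mol.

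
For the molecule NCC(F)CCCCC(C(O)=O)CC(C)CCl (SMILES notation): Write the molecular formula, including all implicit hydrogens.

Walk through each heavy atom and fill implicit hydrogens from standard valence (C 4, N 3, O 2, S 2, halogen 1):
  atom 1: N, bond orders sum to 1 (valence 3) → 2 H
  atom 2: C, bond orders sum to 2 (valence 4) → 2 H
  atom 3: C, bond orders sum to 3 (valence 4) → 1 H
  atom 4: F (halogen, monovalent) → 0 H
  atom 5: C, bond orders sum to 2 (valence 4) → 2 H
  atom 6: C, bond orders sum to 2 (valence 4) → 2 H
  atom 7: C, bond orders sum to 2 (valence 4) → 2 H
  atom 8: C, bond orders sum to 2 (valence 4) → 2 H
  atom 9: C, bond orders sum to 3 (valence 4) → 1 H
  atom 10: C, bond orders sum to 4 (valence 4) → 0 H
  atom 11: O, bond orders sum to 1 (valence 2) → 1 H
  atom 12: O, bond orders sum to 2 (valence 2) → 0 H
  atom 13: C, bond orders sum to 2 (valence 4) → 2 H
  atom 14: C, bond orders sum to 3 (valence 4) → 1 H
  atom 15: C, bond orders sum to 1 (valence 4) → 3 H
  atom 16: C, bond orders sum to 2 (valence 4) → 2 H
  atom 17: Cl (halogen, monovalent) → 0 H
Totals → C:12, H:23, Cl:1, F:1, N:1, O:2.

C12H23ClFNO2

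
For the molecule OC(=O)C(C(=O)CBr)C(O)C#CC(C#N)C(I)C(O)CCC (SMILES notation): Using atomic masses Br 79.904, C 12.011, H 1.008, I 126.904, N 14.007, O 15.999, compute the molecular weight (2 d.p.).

First, the molecular formula is C14H17BrINO5 (counting implicit H from valence).
  Br: 1 × 79.904 = 79.904
  C: 14 × 12.011 = 168.154
  H: 17 × 1.008 = 17.136
  I: 1 × 126.904 = 126.904
  N: 1 × 14.007 = 14.007
  O: 5 × 15.999 = 79.995
Sum: 1×79.904 + 14×12.011 + 17×1.008 + 1×126.904 + 1×14.007 + 5×15.999 = 486.100 → 486.10 g/mol.

486.10 g/mol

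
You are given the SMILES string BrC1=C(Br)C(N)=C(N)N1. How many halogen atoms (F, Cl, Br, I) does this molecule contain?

2

Halogen atoms appear at heavy-atom positions 1, 4 (2×Br).
Other groups present: 2 primary amine.
Halogen count: 2.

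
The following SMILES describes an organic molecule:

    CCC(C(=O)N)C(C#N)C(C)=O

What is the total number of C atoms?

8

Count every carbon token in the SMILES (each C, including those in ring-closure positions and inside branches).
Carbon count: 8.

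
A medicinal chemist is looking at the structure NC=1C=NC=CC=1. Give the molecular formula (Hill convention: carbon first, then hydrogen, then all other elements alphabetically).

C5H6N2

Walk through each heavy atom and fill implicit hydrogens from standard valence (C 4, N 3, O 2, S 2, halogen 1):
  atom 1: N, bond orders sum to 1 (valence 3) → 2 H
  atom 2: C, bond orders sum to 4 (valence 4) → 0 H
  atom 3: C, bond orders sum to 3 (valence 4) → 1 H
  atom 4: N, bond orders sum to 3 (valence 3) → 0 H
  atom 5: C, bond orders sum to 3 (valence 4) → 1 H
  atom 6: C, bond orders sum to 3 (valence 4) → 1 H
  atom 7: C, bond orders sum to 3 (valence 4) → 1 H
Totals → C:5, H:6, N:2.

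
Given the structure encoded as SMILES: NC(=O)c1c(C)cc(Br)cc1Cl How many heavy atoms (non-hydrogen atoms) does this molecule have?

12

Every atom symbol written in the SMILES (organic subset) is one heavy atom; implicit H are not written.
Heavy atoms by element → Br:1, C:8, Cl:1, N:1, O:1.
Total: 12.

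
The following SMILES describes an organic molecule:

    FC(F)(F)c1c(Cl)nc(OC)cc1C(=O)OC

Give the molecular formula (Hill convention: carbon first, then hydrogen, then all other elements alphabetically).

C9H7ClF3NO3

Walk through each heavy atom and fill implicit hydrogens from standard valence (C 4, N 3, O 2, S 2, halogen 1); for lowercase aromatic atoms, an aromatic c carries 1 H when it has two neighbours and 0 H with three, and aromatic n carries 0 H:
  atom 1: F (halogen, monovalent) → 0 H
  atom 2: C, bond orders sum to 4 (valence 4) → 0 H
  atom 3: F (halogen, monovalent) → 0 H
  atom 4: F (halogen, monovalent) → 0 H
  atom 5: aromatic c, 3 neighbours → 0 H
  atom 6: aromatic c, 3 neighbours → 0 H
  atom 7: Cl (halogen, monovalent) → 0 H
  atom 8: aromatic n, 2 neighbours → 0 H
  atom 9: aromatic c, 3 neighbours → 0 H
  atom 10: O, bond orders sum to 2 (valence 2) → 0 H
  atom 11: C, bond orders sum to 1 (valence 4) → 3 H
  atom 12: aromatic c, 2 neighbours → 1 H
  atom 13: aromatic c, 3 neighbours → 0 H
  atom 14: C, bond orders sum to 4 (valence 4) → 0 H
  atom 15: O, bond orders sum to 2 (valence 2) → 0 H
  atom 16: O, bond orders sum to 2 (valence 2) → 0 H
  atom 17: C, bond orders sum to 1 (valence 4) → 3 H
Totals → C:9, H:7, Cl:1, F:3, N:1, O:3.
In Hill order: C9H7ClF3NO3.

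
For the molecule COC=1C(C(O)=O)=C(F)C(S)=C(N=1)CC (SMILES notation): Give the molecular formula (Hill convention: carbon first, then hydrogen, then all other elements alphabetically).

C9H10FNO3S

Walk through each heavy atom and fill implicit hydrogens from standard valence (C 4, N 3, O 2, S 2, halogen 1):
  atom 1: C, bond orders sum to 1 (valence 4) → 3 H
  atom 2: O, bond orders sum to 2 (valence 2) → 0 H
  atom 3: C, bond orders sum to 4 (valence 4) → 0 H
  atom 4: C, bond orders sum to 4 (valence 4) → 0 H
  atom 5: C, bond orders sum to 4 (valence 4) → 0 H
  atom 6: O, bond orders sum to 1 (valence 2) → 1 H
  atom 7: O, bond orders sum to 2 (valence 2) → 0 H
  atom 8: C, bond orders sum to 4 (valence 4) → 0 H
  atom 9: F (halogen, monovalent) → 0 H
  atom 10: C, bond orders sum to 4 (valence 4) → 0 H
  atom 11: S, bond orders sum to 1 (valence 2) → 1 H
  atom 12: C, bond orders sum to 4 (valence 4) → 0 H
  atom 13: N, bond orders sum to 3 (valence 3) → 0 H
  atom 14: C, bond orders sum to 2 (valence 4) → 2 H
  atom 15: C, bond orders sum to 1 (valence 4) → 3 H
Totals → C:9, H:10, F:1, N:1, O:3, S:1.
In Hill order: C9H10FNO3S.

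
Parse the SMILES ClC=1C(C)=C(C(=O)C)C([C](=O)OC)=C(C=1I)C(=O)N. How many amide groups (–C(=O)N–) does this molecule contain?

The amide motif appears at heavy-atom position 17 in the SMILES.
Other groups present: 1 ester, 1 ketone.
Amide count: 1.

1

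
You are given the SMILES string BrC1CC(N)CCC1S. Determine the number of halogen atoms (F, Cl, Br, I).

1

Halogen atoms appear at heavy-atom position 1 (1×Br).
Other groups present: 1 primary amine, 1 thiol.
Halogen count: 1.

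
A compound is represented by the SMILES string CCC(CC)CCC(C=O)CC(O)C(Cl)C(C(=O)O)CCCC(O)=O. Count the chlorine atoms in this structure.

Scan the SMILES for Cl atoms (remember two-letter symbols like Cl and Br are single atoms).
Chlorine count: 1.

1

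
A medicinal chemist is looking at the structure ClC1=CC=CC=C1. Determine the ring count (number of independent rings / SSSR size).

1

In SMILES, each pair of matching ring-closure digits denotes one ring-closing bond; the number of such bonds equals the number of independent rings.
Ring-closure bonds here: 1.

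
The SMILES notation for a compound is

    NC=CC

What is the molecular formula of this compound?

C3H7N

Walk through each heavy atom and fill implicit hydrogens from standard valence (C 4, N 3, O 2, S 2, halogen 1):
  atom 1: N, bond orders sum to 1 (valence 3) → 2 H
  atom 2: C, bond orders sum to 3 (valence 4) → 1 H
  atom 3: C, bond orders sum to 3 (valence 4) → 1 H
  atom 4: C, bond orders sum to 1 (valence 4) → 3 H
Totals → C:3, H:7, N:1.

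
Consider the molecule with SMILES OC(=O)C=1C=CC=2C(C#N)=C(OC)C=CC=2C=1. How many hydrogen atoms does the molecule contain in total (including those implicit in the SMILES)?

9

Walk through each heavy atom and fill implicit hydrogens from standard valence (C 4, N 3, O 2, S 2, halogen 1):
  atom 1: O, bond orders sum to 1 (valence 2) → 1 H
  atom 2: C, bond orders sum to 4 (valence 4) → 0 H
  atom 3: O, bond orders sum to 2 (valence 2) → 0 H
  atom 4: C, bond orders sum to 4 (valence 4) → 0 H
  atom 5: C, bond orders sum to 3 (valence 4) → 1 H
  atom 6: C, bond orders sum to 3 (valence 4) → 1 H
  atom 7: C, bond orders sum to 4 (valence 4) → 0 H
  atom 8: C, bond orders sum to 4 (valence 4) → 0 H
  atom 9: C, bond orders sum to 4 (valence 4) → 0 H
  atom 10: N, bond orders sum to 3 (valence 3) → 0 H
  atom 11: C, bond orders sum to 4 (valence 4) → 0 H
  atom 12: O, bond orders sum to 2 (valence 2) → 0 H
  atom 13: C, bond orders sum to 1 (valence 4) → 3 H
  atom 14: C, bond orders sum to 3 (valence 4) → 1 H
  atom 15: C, bond orders sum to 3 (valence 4) → 1 H
  atom 16: C, bond orders sum to 4 (valence 4) → 0 H
  atom 17: C, bond orders sum to 3 (valence 4) → 1 H
Total hydrogens: 9.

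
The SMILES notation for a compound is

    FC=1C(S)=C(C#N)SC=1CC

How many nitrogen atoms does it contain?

Scan the SMILES for N atoms (remember two-letter symbols like Cl and Br are single atoms).
Nitrogen count: 1.

1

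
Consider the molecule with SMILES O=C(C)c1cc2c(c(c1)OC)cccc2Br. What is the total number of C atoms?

13

Count every carbon token in the SMILES (each C, including those in ring-closure positions and inside branches).
Carbon count: 13.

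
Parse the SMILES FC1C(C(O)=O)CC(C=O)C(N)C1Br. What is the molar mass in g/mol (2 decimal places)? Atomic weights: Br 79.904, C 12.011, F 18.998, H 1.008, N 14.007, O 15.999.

First, the molecular formula is C8H11BrFNO3 (counting implicit H from valence).
  Br: 1 × 79.904 = 79.904
  C: 8 × 12.011 = 96.088
  F: 1 × 18.998 = 18.998
  H: 11 × 1.008 = 11.088
  N: 1 × 14.007 = 14.007
  O: 3 × 15.999 = 47.997
Sum: 1×79.904 + 8×12.011 + 1×18.998 + 11×1.008 + 1×14.007 + 3×15.999 = 268.082 → 268.08 g/mol.

268.08 g/mol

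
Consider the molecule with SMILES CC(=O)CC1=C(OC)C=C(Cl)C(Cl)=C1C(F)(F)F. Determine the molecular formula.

Walk through each heavy atom and fill implicit hydrogens from standard valence (C 4, N 3, O 2, S 2, halogen 1):
  atom 1: C, bond orders sum to 1 (valence 4) → 3 H
  atom 2: C, bond orders sum to 4 (valence 4) → 0 H
  atom 3: O, bond orders sum to 2 (valence 2) → 0 H
  atom 4: C, bond orders sum to 2 (valence 4) → 2 H
  atom 5: C, bond orders sum to 4 (valence 4) → 0 H
  atom 6: C, bond orders sum to 4 (valence 4) → 0 H
  atom 7: O, bond orders sum to 2 (valence 2) → 0 H
  atom 8: C, bond orders sum to 1 (valence 4) → 3 H
  atom 9: C, bond orders sum to 3 (valence 4) → 1 H
  atom 10: C, bond orders sum to 4 (valence 4) → 0 H
  atom 11: Cl (halogen, monovalent) → 0 H
  atom 12: C, bond orders sum to 4 (valence 4) → 0 H
  atom 13: Cl (halogen, monovalent) → 0 H
  atom 14: C, bond orders sum to 4 (valence 4) → 0 H
  atom 15: C, bond orders sum to 4 (valence 4) → 0 H
  atom 16: F (halogen, monovalent) → 0 H
  atom 17: F (halogen, monovalent) → 0 H
  atom 18: F (halogen, monovalent) → 0 H
Totals → C:11, H:9, Cl:2, F:3, O:2.
In Hill order: C11H9Cl2F3O2.

C11H9Cl2F3O2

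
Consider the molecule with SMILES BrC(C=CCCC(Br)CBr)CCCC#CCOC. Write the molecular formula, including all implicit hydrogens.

Walk through each heavy atom and fill implicit hydrogens from standard valence (C 4, N 3, O 2, S 2, halogen 1):
  atom 1: Br (halogen, monovalent) → 0 H
  atom 2: C, bond orders sum to 3 (valence 4) → 1 H
  atom 3: C, bond orders sum to 3 (valence 4) → 1 H
  atom 4: C, bond orders sum to 3 (valence 4) → 1 H
  atom 5: C, bond orders sum to 2 (valence 4) → 2 H
  atom 6: C, bond orders sum to 2 (valence 4) → 2 H
  atom 7: C, bond orders sum to 3 (valence 4) → 1 H
  atom 8: Br (halogen, monovalent) → 0 H
  atom 9: C, bond orders sum to 2 (valence 4) → 2 H
  atom 10: Br (halogen, monovalent) → 0 H
  atom 11: C, bond orders sum to 2 (valence 4) → 2 H
  atom 12: C, bond orders sum to 2 (valence 4) → 2 H
  atom 13: C, bond orders sum to 2 (valence 4) → 2 H
  atom 14: C, bond orders sum to 4 (valence 4) → 0 H
  atom 15: C, bond orders sum to 4 (valence 4) → 0 H
  atom 16: C, bond orders sum to 2 (valence 4) → 2 H
  atom 17: O, bond orders sum to 2 (valence 2) → 0 H
  atom 18: C, bond orders sum to 1 (valence 4) → 3 H
Totals → C:14, H:21, Br:3, O:1.
In Hill order: C14H21Br3O.

C14H21Br3O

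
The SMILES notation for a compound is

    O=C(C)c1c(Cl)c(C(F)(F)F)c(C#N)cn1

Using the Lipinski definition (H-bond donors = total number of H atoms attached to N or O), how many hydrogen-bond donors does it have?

Donors: find every N or O and count the H atoms it carries.
  atom 1 (O): bond orders sum to 2 → 0 H
  atom 14 (N): bond orders sum to 3 → 0 H
  atom 16 (N): bond orders sum to 3 → 0 H
Lipinski HBD = 0.

0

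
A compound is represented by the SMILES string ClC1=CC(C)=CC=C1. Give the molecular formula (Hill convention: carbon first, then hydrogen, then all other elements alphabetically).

C7H7Cl

Walk through each heavy atom and fill implicit hydrogens from standard valence (C 4, N 3, O 2, S 2, halogen 1):
  atom 1: Cl (halogen, monovalent) → 0 H
  atom 2: C, bond orders sum to 4 (valence 4) → 0 H
  atom 3: C, bond orders sum to 3 (valence 4) → 1 H
  atom 4: C, bond orders sum to 4 (valence 4) → 0 H
  atom 5: C, bond orders sum to 1 (valence 4) → 3 H
  atom 6: C, bond orders sum to 3 (valence 4) → 1 H
  atom 7: C, bond orders sum to 3 (valence 4) → 1 H
  atom 8: C, bond orders sum to 3 (valence 4) → 1 H
Totals → C:7, H:7, Cl:1.
In Hill order: C7H7Cl.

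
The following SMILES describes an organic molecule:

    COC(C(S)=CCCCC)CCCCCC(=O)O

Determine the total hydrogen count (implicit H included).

Walk through each heavy atom and fill implicit hydrogens from standard valence (C 4, N 3, O 2, S 2, halogen 1):
  atom 1: C, bond orders sum to 1 (valence 4) → 3 H
  atom 2: O, bond orders sum to 2 (valence 2) → 0 H
  atom 3: C, bond orders sum to 3 (valence 4) → 1 H
  atom 4: C, bond orders sum to 4 (valence 4) → 0 H
  atom 5: S, bond orders sum to 1 (valence 2) → 1 H
  atom 6: C, bond orders sum to 3 (valence 4) → 1 H
  atom 7: C, bond orders sum to 2 (valence 4) → 2 H
  atom 8: C, bond orders sum to 2 (valence 4) → 2 H
  atom 9: C, bond orders sum to 2 (valence 4) → 2 H
  atom 10: C, bond orders sum to 1 (valence 4) → 3 H
  atom 11: C, bond orders sum to 2 (valence 4) → 2 H
  atom 12: C, bond orders sum to 2 (valence 4) → 2 H
  atom 13: C, bond orders sum to 2 (valence 4) → 2 H
  atom 14: C, bond orders sum to 2 (valence 4) → 2 H
  atom 15: C, bond orders sum to 2 (valence 4) → 2 H
  atom 16: C, bond orders sum to 4 (valence 4) → 0 H
  atom 17: O, bond orders sum to 2 (valence 2) → 0 H
  atom 18: O, bond orders sum to 1 (valence 2) → 1 H
Total hydrogens: 26.

26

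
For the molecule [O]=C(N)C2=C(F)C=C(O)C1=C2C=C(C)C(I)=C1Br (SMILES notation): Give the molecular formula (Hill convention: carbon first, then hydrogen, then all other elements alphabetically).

Walk through each heavy atom and fill implicit hydrogens from standard valence (C 4, N 3, O 2, S 2, halogen 1):
  atom 1: O with explicit H count 0
  atom 2: C, bond orders sum to 4 (valence 4) → 0 H
  atom 3: N, bond orders sum to 1 (valence 3) → 2 H
  atom 4: C, bond orders sum to 4 (valence 4) → 0 H
  atom 5: C, bond orders sum to 4 (valence 4) → 0 H
  atom 6: F (halogen, monovalent) → 0 H
  atom 7: C, bond orders sum to 3 (valence 4) → 1 H
  atom 8: C, bond orders sum to 4 (valence 4) → 0 H
  atom 9: O, bond orders sum to 1 (valence 2) → 1 H
  atom 10: C, bond orders sum to 4 (valence 4) → 0 H
  atom 11: C, bond orders sum to 4 (valence 4) → 0 H
  atom 12: C, bond orders sum to 3 (valence 4) → 1 H
  atom 13: C, bond orders sum to 4 (valence 4) → 0 H
  atom 14: C, bond orders sum to 1 (valence 4) → 3 H
  atom 15: C, bond orders sum to 4 (valence 4) → 0 H
  atom 16: I (halogen, monovalent) → 0 H
  atom 17: C, bond orders sum to 4 (valence 4) → 0 H
  atom 18: Br (halogen, monovalent) → 0 H
Totals → C:12, H:8, Br:1, F:1, I:1, N:1, O:2.

C12H8BrFINO2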